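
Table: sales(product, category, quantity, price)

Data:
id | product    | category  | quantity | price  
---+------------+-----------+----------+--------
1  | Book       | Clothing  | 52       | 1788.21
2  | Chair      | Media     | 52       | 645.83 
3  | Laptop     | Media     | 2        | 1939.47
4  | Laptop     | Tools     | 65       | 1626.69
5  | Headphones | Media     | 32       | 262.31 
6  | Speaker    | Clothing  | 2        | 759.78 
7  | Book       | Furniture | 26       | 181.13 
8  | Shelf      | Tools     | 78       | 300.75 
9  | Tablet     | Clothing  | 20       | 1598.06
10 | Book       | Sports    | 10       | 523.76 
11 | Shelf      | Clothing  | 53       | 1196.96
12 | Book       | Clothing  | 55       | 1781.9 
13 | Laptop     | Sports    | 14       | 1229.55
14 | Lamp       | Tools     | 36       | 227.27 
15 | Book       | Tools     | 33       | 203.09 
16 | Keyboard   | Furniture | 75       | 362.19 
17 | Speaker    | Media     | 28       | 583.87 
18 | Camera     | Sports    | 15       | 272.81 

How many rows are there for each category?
SELECT category, COUNT(*) as count
FROM sales
GROUP BY category

Result:
  Clothing: 5
  Furniture: 2
  Media: 4
  Sports: 3
  Tools: 4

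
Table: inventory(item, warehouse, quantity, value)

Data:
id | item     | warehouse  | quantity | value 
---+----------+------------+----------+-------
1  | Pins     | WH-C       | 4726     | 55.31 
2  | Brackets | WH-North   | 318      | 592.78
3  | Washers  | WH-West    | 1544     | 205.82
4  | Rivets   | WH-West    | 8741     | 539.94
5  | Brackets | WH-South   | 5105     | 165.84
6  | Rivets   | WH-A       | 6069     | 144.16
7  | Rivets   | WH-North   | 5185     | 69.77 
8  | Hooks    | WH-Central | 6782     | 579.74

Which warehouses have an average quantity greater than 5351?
SELECT warehouse, AVG(quantity)
FROM inventory
GROUP BY warehouse
HAVING AVG(quantity) > 5351

Result:
  WH-A: avg=6069.00
  WH-Central: avg=6782.00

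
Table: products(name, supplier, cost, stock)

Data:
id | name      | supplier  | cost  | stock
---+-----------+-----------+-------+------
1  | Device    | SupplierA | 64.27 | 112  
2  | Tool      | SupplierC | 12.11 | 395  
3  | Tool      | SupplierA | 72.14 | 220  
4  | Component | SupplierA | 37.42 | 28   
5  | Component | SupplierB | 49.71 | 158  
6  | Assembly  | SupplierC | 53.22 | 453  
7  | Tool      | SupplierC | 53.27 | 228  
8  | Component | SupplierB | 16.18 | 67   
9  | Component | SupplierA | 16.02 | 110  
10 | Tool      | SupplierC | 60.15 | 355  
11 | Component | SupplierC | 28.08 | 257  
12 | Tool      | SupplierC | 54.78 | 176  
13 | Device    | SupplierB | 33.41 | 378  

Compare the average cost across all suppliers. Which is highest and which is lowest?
SELECT supplier, AVG(cost)
FROM products
GROUP BY supplier
ORDER BY AVG(cost)

All groups:
  SupplierB: 33.10
  SupplierC: 43.60
  SupplierA: 47.46

Highest: SupplierA (47.46)
Lowest: SupplierB (33.10)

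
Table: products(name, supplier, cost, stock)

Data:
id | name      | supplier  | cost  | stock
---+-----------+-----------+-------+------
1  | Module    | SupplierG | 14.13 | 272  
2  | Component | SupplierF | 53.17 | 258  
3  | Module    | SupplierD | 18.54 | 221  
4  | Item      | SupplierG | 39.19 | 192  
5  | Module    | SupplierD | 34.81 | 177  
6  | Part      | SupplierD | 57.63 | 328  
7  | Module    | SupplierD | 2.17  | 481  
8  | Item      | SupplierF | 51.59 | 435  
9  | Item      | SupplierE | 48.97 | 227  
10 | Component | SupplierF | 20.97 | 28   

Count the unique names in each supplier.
SELECT supplier, COUNT(DISTINCT name)
FROM products
GROUP BY supplier

Result:
  SupplierD: 2 distinct
  SupplierE: 1 distinct
  SupplierF: 2 distinct
  SupplierG: 2 distinct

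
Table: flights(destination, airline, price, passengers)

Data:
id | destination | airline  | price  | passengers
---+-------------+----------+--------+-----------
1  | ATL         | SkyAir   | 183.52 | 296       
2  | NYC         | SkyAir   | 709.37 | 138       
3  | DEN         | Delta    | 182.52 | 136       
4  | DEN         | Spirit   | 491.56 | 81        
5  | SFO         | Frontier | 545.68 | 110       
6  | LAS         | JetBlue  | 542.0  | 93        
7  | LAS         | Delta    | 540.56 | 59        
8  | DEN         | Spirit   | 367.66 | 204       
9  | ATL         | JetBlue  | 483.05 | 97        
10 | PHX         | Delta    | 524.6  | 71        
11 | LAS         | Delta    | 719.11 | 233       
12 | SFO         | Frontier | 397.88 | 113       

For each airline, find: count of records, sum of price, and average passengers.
SELECT airline,
       COUNT(*) as cnt,
       SUM(price) as total_price,
       AVG(passengers) as avg_passengers
FROM flights
GROUP BY airline

Result:
  Delta: 4 records, 1966.79 total price, 124.75 avg passengers
  Frontier: 2 records, 943.56 total price, 111.50 avg passengers
  JetBlue: 2 records, 1025.05 total price, 95.00 avg passengers
  SkyAir: 2 records, 892.89 total price, 217.00 avg passengers
  Spirit: 2 records, 859.22 total price, 142.50 avg passengers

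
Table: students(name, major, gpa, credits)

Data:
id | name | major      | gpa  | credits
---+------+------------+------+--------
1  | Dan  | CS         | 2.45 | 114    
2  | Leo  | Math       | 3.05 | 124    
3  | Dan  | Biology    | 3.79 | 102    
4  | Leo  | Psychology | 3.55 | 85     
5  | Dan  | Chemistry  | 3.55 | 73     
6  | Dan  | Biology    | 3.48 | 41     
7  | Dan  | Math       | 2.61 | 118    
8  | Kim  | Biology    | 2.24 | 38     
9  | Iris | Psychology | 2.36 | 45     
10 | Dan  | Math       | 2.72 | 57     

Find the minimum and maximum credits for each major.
SELECT major, MIN(credits), MAX(credits)
FROM students
GROUP BY major

Result:
  Biology: min=38, max=102
  CS: min=114, max=114
  Chemistry: min=73, max=73
  Math: min=57, max=124
  Psychology: min=45, max=85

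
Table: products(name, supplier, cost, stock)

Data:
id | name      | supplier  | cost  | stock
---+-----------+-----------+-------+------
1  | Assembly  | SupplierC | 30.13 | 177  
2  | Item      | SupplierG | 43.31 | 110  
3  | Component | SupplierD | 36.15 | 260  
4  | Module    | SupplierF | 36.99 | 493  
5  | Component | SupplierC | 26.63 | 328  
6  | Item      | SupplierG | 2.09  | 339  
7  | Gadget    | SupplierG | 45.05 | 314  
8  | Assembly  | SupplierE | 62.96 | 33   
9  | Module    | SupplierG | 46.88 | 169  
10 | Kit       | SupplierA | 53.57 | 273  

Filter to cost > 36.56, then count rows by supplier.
SELECT supplier, COUNT(*)
FROM products
WHERE cost > 36.56
GROUP BY supplier

Note: WHERE filters rows before grouping.

Result:
  SupplierA: 1
  SupplierE: 1
  SupplierF: 1
  SupplierG: 3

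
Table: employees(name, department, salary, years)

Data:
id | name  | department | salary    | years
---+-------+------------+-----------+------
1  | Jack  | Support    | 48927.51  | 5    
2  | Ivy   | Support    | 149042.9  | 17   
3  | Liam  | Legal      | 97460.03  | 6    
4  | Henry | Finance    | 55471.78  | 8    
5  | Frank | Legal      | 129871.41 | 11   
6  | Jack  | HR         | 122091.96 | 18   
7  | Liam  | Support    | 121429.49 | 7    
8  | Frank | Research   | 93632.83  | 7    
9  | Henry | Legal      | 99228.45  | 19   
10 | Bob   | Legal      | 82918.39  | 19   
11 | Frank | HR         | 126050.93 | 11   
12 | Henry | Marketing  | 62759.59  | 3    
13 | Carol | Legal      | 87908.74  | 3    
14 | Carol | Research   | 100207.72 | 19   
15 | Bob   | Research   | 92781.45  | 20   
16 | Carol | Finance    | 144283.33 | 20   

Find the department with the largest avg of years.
SELECT department, AVG(years) as val
FROM employees
GROUP BY department
ORDER BY val DESC
LIMIT 1

Result: Research with avg(years) = 15.33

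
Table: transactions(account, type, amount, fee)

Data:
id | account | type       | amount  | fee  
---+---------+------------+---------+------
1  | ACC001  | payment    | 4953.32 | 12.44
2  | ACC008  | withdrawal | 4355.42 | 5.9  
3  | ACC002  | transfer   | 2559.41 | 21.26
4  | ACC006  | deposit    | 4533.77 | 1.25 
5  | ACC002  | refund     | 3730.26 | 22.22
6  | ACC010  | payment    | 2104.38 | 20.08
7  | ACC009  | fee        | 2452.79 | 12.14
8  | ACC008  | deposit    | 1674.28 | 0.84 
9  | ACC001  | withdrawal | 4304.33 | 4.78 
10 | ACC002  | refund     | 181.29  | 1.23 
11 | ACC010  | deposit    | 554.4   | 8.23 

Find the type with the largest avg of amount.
SELECT type, AVG(amount) as val
FROM transactions
GROUP BY type
ORDER BY val DESC
LIMIT 1

Result: withdrawal with avg(amount) = 4329.88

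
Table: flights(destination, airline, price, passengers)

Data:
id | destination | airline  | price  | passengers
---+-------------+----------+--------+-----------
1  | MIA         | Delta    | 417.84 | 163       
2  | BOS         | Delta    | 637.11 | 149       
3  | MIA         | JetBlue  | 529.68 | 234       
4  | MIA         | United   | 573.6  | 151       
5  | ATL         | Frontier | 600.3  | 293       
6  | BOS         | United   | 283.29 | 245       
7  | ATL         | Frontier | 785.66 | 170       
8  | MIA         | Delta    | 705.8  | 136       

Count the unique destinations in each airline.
SELECT airline, COUNT(DISTINCT destination)
FROM flights
GROUP BY airline

Result:
  Delta: 2 distinct
  Frontier: 1 distinct
  JetBlue: 1 distinct
  United: 2 distinct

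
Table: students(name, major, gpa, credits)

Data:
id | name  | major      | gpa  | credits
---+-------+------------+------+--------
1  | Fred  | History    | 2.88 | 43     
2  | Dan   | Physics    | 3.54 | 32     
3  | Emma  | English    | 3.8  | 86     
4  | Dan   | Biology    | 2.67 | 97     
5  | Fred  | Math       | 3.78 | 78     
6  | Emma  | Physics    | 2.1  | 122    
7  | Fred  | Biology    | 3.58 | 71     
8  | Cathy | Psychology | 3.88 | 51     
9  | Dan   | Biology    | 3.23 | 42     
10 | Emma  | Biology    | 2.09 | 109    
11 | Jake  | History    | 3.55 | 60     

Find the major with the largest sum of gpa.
SELECT major, SUM(gpa) as val
FROM students
GROUP BY major
ORDER BY val DESC
LIMIT 1

Result: Biology with sum(gpa) = 11.57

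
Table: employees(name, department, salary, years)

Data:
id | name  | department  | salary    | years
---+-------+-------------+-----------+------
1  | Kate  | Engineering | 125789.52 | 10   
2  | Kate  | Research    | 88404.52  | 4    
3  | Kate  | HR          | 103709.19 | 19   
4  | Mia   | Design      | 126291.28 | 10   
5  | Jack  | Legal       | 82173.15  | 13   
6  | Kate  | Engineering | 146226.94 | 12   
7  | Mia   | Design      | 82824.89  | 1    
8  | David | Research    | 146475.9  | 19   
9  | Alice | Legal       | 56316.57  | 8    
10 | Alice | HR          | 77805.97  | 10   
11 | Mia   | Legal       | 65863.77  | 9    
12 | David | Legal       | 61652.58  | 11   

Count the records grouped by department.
SELECT department, COUNT(*) as count
FROM employees
GROUP BY department

Result:
  Design: 2
  Engineering: 2
  HR: 2
  Legal: 4
  Research: 2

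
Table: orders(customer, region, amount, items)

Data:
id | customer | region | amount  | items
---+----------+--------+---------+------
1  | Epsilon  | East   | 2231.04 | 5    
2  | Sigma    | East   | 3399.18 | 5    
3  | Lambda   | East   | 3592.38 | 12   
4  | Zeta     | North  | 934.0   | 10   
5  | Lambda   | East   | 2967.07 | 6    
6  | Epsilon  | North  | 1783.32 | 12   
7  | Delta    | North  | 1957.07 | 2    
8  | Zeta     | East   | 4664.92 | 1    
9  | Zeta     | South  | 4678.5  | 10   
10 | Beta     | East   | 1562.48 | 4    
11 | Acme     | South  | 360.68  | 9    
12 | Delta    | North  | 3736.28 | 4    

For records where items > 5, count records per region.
SELECT region, COUNT(*)
FROM orders
WHERE items > 5
GROUP BY region

Note: WHERE filters rows before grouping.

Result:
  East: 2
  North: 2
  South: 2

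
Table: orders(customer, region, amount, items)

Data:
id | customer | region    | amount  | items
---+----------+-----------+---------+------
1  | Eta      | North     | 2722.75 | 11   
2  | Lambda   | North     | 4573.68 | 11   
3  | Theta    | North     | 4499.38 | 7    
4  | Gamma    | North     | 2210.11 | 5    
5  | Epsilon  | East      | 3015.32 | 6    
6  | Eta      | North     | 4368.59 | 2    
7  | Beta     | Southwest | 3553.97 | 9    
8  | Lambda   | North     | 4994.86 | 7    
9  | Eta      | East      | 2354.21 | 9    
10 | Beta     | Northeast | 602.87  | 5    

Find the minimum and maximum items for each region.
SELECT region, MIN(items), MAX(items)
FROM orders
GROUP BY region

Result:
  East: min=6, max=9
  North: min=2, max=11
  Northeast: min=5, max=5
  Southwest: min=9, max=9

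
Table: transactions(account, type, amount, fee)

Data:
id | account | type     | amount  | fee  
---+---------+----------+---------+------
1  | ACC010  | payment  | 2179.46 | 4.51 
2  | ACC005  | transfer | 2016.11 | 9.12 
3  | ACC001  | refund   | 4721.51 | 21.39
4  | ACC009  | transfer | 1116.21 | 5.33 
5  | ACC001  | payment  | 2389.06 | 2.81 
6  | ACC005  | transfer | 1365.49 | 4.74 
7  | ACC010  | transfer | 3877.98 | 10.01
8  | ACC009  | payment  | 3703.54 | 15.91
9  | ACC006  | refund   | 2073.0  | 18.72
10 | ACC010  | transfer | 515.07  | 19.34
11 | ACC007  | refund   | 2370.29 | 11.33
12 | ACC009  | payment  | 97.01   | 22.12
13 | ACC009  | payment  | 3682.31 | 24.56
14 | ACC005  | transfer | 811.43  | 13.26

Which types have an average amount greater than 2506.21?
SELECT type, AVG(amount)
FROM transactions
GROUP BY type
HAVING AVG(amount) > 2506.21

Result:
  refund: avg=3054.93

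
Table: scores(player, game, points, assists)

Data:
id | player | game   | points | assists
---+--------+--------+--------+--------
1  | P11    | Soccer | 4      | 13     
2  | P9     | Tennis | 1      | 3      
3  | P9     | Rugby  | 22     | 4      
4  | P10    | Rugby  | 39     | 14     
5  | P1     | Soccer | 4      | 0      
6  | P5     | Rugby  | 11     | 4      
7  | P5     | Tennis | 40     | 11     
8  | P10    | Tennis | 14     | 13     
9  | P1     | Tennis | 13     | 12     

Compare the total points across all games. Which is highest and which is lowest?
SELECT game, SUM(points)
FROM scores
GROUP BY game
ORDER BY SUM(points)

All groups:
  Soccer: 8
  Tennis: 68
  Rugby: 72

Highest: Rugby (72)
Lowest: Soccer (8)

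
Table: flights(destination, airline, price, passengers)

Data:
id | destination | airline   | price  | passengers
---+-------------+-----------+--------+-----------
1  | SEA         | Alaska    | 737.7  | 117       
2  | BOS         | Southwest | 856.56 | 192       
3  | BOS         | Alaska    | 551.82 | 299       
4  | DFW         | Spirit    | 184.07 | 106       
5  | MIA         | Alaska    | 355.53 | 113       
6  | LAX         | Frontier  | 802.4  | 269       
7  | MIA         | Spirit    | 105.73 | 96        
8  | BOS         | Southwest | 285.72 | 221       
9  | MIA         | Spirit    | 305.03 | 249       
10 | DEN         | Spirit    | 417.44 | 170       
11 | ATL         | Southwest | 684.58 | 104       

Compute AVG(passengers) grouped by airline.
SELECT airline, AVG(passengers) as result
FROM flights
GROUP BY airline

Result:
  Alaska: 176.33
  Frontier: 269.00
  Southwest: 172.33
  Spirit: 155.25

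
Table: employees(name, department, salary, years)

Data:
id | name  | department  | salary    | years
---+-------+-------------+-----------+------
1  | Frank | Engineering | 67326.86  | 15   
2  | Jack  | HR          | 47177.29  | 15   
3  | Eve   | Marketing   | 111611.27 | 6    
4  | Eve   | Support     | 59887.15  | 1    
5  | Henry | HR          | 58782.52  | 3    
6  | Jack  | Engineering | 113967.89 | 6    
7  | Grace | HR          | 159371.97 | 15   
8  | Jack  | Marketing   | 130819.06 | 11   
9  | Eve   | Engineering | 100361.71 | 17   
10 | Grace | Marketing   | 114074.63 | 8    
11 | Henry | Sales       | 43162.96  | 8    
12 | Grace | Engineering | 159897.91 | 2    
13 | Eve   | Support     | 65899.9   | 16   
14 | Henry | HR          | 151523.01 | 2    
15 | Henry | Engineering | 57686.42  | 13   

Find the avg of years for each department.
SELECT department, AVG(years) as result
FROM employees
GROUP BY department

Result:
  Engineering: 10.60
  HR: 8.75
  Marketing: 8.33
  Sales: 8.00
  Support: 8.50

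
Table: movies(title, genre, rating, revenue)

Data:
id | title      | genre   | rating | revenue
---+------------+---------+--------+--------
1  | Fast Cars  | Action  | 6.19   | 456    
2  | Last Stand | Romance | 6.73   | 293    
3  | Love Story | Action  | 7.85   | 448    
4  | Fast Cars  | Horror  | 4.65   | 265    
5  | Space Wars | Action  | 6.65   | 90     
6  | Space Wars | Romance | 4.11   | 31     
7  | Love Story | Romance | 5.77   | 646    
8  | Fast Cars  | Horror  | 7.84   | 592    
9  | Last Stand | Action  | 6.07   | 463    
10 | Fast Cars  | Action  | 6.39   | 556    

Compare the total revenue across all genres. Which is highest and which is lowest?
SELECT genre, SUM(revenue)
FROM movies
GROUP BY genre
ORDER BY SUM(revenue)

All groups:
  Horror: 857
  Romance: 970
  Action: 2013

Highest: Action (2013)
Lowest: Horror (857)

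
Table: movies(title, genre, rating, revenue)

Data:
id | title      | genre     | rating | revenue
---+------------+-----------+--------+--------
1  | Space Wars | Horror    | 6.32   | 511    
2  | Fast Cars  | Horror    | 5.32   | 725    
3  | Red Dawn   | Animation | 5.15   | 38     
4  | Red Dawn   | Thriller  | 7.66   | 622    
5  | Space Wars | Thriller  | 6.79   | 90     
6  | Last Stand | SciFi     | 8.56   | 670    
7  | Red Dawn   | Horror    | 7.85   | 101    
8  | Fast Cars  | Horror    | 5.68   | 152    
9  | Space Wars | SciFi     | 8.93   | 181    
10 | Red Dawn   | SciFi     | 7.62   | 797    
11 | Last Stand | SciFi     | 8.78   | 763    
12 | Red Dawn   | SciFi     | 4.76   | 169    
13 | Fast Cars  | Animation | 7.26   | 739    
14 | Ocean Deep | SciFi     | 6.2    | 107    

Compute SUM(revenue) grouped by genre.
SELECT genre, SUM(revenue) as result
FROM movies
GROUP BY genre

Result:
  Animation: 777
  Horror: 1489
  SciFi: 2687
  Thriller: 712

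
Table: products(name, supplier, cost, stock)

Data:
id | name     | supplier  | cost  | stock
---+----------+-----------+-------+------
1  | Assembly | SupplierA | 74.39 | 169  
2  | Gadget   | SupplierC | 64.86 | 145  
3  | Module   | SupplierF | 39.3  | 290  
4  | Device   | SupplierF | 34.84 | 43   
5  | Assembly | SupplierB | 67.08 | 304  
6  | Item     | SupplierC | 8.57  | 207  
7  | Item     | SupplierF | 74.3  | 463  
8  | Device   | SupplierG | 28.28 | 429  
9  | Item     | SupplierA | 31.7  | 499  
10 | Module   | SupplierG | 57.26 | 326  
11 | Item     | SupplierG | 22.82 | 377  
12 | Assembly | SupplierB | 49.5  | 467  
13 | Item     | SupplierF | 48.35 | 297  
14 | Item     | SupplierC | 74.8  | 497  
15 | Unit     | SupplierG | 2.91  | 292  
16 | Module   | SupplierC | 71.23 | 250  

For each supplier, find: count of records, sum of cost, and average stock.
SELECT supplier,
       COUNT(*) as cnt,
       SUM(cost) as total_cost,
       AVG(stock) as avg_stock
FROM products
GROUP BY supplier

Result:
  SupplierA: 2 records, 106.09 total cost, 334.00 avg stock
  SupplierB: 2 records, 116.58 total cost, 385.50 avg stock
  SupplierC: 4 records, 219.46 total cost, 274.75 avg stock
  SupplierF: 4 records, 196.79 total cost, 273.25 avg stock
  SupplierG: 4 records, 111.27 total cost, 356.00 avg stock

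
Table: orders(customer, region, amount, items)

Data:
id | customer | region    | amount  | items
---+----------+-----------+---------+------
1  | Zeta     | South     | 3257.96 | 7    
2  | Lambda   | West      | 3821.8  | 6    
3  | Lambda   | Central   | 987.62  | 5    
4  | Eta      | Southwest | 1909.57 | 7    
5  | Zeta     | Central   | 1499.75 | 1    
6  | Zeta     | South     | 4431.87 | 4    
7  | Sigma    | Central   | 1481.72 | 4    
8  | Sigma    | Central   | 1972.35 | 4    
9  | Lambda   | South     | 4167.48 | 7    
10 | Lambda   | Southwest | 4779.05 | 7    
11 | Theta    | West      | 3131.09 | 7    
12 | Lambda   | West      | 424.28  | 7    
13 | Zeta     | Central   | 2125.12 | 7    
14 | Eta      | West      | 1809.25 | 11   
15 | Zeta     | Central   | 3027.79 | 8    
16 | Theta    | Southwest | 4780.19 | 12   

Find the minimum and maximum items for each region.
SELECT region, MIN(items), MAX(items)
FROM orders
GROUP BY region

Result:
  Central: min=1, max=8
  South: min=4, max=7
  Southwest: min=7, max=12
  West: min=6, max=11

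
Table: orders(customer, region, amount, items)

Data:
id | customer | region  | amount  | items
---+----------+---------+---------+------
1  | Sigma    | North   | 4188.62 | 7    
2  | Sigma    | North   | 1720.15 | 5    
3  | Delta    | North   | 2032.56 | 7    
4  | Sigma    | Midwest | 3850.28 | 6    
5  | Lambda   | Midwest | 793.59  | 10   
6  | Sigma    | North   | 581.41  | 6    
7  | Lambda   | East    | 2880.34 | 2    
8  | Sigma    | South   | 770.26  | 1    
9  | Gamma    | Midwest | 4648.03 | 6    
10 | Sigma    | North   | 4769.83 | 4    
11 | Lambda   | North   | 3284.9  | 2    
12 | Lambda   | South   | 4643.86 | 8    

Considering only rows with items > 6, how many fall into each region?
SELECT region, COUNT(*)
FROM orders
WHERE items > 6
GROUP BY region

Note: WHERE filters rows before grouping.

Result:
  Midwest: 1
  North: 2
  South: 1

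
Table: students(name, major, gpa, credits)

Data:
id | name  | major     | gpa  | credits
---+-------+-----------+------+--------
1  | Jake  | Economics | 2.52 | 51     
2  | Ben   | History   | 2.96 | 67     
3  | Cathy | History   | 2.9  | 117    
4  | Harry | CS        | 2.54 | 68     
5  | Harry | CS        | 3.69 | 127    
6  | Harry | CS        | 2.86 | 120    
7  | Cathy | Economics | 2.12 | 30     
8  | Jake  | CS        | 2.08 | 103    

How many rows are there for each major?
SELECT major, COUNT(*) as count
FROM students
GROUP BY major

Result:
  CS: 4
  Economics: 2
  History: 2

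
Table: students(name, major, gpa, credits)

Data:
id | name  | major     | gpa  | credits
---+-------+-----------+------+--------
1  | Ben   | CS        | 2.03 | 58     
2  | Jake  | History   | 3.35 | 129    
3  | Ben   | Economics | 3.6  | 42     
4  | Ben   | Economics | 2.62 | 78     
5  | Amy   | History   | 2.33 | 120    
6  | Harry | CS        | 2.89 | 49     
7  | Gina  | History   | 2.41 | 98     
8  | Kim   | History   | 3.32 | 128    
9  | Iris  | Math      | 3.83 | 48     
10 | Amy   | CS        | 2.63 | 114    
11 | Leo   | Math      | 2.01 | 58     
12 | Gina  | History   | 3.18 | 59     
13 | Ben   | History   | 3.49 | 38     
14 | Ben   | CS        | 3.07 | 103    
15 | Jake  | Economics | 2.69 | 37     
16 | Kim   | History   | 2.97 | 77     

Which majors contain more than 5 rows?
SELECT major, COUNT(*) as cnt
FROM students
GROUP BY major
HAVING COUNT(*) > 5

Result:
  History: 7

Note: HAVING filters groups after aggregation, WHERE filters rows before.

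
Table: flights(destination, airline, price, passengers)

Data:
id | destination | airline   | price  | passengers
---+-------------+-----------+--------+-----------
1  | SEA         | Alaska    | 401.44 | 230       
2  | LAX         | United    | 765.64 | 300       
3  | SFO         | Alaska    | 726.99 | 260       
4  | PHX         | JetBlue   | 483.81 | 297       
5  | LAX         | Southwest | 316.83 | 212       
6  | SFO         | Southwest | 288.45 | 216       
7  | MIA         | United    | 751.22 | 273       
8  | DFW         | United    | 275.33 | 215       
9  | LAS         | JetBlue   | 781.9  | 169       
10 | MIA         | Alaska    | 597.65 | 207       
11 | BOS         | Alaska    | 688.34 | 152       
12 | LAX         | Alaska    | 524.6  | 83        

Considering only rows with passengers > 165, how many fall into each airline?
SELECT airline, COUNT(*)
FROM flights
WHERE passengers > 165
GROUP BY airline

Note: WHERE filters rows before grouping.

Result:
  Alaska: 3
  JetBlue: 2
  Southwest: 2
  United: 3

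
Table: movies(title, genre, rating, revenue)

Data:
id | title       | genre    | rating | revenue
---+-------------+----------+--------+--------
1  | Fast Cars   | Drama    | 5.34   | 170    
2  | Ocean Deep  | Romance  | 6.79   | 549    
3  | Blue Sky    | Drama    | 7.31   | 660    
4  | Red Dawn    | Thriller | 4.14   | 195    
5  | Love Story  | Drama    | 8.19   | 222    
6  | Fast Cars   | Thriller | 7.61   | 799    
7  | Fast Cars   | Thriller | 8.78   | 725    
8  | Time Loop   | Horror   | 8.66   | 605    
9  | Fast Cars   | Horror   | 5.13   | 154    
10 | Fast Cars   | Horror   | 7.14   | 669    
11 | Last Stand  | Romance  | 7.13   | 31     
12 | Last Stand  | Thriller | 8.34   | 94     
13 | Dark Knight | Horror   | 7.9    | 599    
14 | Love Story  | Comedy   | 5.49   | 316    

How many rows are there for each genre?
SELECT genre, COUNT(*) as count
FROM movies
GROUP BY genre

Result:
  Comedy: 1
  Drama: 3
  Horror: 4
  Romance: 2
  Thriller: 4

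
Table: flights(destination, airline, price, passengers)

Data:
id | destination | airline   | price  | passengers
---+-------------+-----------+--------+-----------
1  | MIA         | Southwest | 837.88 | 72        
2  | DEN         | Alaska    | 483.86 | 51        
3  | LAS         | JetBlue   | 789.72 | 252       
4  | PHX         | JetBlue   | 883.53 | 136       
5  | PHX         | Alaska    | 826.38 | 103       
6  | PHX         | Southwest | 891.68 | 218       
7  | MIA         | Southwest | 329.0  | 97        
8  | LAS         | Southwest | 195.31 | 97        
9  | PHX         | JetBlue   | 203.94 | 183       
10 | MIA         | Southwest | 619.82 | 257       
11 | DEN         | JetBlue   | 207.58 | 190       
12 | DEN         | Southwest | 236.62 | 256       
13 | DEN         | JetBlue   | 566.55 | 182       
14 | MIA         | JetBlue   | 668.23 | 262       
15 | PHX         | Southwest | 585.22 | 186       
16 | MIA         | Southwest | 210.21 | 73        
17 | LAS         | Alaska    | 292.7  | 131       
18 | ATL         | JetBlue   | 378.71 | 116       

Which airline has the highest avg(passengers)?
SELECT airline, AVG(passengers) as val
FROM flights
GROUP BY airline
ORDER BY val DESC
LIMIT 1

Result: JetBlue with avg(passengers) = 188.71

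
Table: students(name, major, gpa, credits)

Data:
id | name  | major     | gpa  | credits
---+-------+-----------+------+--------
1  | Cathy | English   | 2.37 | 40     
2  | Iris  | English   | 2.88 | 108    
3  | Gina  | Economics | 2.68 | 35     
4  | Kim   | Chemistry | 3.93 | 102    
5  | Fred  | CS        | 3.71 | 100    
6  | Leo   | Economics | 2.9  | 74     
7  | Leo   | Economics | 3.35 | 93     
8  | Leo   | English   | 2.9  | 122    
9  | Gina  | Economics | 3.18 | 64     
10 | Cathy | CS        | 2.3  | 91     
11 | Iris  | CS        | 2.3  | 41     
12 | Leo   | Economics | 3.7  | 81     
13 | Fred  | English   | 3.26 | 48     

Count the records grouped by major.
SELECT major, COUNT(*) as count
FROM students
GROUP BY major

Result:
  CS: 3
  Chemistry: 1
  Economics: 5
  English: 4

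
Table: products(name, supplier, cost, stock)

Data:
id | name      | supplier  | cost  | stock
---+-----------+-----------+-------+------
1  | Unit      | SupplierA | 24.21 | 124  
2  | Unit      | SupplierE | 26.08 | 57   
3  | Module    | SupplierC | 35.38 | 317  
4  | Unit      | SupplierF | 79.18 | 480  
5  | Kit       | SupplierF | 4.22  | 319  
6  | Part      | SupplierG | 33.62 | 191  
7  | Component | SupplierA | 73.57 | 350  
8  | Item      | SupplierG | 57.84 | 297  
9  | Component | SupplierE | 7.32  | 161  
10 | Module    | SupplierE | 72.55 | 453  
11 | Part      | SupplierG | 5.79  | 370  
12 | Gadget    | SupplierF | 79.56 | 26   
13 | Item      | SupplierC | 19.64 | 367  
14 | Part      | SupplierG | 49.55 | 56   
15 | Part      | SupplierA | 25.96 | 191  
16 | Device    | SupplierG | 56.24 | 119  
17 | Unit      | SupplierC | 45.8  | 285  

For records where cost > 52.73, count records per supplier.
SELECT supplier, COUNT(*)
FROM products
WHERE cost > 52.73
GROUP BY supplier

Note: WHERE filters rows before grouping.

Result:
  SupplierA: 1
  SupplierE: 1
  SupplierF: 2
  SupplierG: 2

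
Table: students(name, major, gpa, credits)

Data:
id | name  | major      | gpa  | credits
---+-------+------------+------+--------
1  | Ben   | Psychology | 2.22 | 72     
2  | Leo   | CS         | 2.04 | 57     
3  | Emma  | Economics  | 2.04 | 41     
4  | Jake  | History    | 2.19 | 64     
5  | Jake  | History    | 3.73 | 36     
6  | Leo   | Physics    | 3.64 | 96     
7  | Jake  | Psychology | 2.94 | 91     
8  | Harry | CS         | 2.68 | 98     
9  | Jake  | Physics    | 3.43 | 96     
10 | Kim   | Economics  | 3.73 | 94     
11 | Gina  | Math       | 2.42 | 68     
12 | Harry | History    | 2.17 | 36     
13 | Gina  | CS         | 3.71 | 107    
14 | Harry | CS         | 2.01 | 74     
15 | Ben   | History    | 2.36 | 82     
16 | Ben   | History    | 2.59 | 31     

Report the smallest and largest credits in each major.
SELECT major, MIN(credits), MAX(credits)
FROM students
GROUP BY major

Result:
  CS: min=57, max=107
  Economics: min=41, max=94
  History: min=31, max=82
  Math: min=68, max=68
  Physics: min=96, max=96
  Psychology: min=72, max=91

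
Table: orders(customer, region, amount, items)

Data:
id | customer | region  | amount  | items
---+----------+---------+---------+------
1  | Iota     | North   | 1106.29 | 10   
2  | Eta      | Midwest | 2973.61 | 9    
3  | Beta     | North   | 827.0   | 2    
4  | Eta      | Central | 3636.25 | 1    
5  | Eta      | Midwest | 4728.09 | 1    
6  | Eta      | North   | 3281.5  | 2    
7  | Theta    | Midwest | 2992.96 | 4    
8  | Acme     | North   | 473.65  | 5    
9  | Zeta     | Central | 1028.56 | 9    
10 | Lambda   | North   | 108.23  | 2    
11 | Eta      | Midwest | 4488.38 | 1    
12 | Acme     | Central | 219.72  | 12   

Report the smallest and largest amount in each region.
SELECT region, MIN(amount), MAX(amount)
FROM orders
GROUP BY region

Result:
  Central: min=219.72, max=3636.25
  Midwest: min=2973.61, max=4728.09
  North: min=108.23, max=3281.50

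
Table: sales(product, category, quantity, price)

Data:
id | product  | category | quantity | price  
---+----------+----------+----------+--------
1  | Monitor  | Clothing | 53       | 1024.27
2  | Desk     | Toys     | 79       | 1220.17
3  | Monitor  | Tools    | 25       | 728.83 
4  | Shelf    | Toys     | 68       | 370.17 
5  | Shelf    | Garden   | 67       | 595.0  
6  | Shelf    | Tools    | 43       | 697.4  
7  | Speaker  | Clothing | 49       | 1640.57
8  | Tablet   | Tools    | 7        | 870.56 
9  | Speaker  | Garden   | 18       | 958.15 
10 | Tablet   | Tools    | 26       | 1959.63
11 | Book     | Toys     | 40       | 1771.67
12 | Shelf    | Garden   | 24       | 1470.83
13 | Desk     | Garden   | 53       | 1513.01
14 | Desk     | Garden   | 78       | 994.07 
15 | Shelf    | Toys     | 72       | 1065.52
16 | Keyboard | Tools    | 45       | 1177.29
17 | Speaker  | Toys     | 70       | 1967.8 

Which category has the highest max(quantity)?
SELECT category, MAX(quantity) as val
FROM sales
GROUP BY category
ORDER BY val DESC
LIMIT 1

Result: Toys with max(quantity) = 79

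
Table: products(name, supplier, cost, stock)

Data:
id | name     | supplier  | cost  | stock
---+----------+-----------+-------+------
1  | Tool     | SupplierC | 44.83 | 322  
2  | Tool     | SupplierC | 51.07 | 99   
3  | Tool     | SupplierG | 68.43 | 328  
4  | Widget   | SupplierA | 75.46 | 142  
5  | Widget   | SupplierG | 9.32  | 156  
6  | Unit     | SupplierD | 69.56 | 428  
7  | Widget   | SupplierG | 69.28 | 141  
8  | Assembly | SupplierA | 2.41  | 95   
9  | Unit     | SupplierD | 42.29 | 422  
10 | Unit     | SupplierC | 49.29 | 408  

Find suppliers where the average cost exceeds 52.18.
SELECT supplier, AVG(cost)
FROM products
GROUP BY supplier
HAVING AVG(cost) > 52.18

Result:
  SupplierD: avg=55.93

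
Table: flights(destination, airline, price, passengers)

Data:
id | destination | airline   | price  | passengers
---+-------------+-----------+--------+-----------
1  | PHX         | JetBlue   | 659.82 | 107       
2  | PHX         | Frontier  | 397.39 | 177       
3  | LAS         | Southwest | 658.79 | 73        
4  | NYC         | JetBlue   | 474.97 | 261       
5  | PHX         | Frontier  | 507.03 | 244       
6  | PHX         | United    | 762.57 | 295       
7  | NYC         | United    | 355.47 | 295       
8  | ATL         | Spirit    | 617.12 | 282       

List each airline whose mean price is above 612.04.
SELECT airline, AVG(price)
FROM flights
GROUP BY airline
HAVING AVG(price) > 612.04

Result:
  Southwest: avg=658.79
  Spirit: avg=617.12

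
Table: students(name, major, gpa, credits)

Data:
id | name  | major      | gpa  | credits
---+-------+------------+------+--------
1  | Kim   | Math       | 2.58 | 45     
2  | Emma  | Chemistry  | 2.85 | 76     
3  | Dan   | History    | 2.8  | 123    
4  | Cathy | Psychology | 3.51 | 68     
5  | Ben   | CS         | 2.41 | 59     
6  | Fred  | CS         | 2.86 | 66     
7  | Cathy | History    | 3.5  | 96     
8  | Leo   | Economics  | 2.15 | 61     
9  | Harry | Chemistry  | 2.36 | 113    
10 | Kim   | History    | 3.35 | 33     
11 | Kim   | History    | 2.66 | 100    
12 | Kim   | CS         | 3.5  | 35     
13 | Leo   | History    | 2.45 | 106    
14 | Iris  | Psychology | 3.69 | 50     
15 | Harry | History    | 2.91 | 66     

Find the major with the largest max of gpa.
SELECT major, MAX(gpa) as val
FROM students
GROUP BY major
ORDER BY val DESC
LIMIT 1

Result: Psychology with max(gpa) = 3.69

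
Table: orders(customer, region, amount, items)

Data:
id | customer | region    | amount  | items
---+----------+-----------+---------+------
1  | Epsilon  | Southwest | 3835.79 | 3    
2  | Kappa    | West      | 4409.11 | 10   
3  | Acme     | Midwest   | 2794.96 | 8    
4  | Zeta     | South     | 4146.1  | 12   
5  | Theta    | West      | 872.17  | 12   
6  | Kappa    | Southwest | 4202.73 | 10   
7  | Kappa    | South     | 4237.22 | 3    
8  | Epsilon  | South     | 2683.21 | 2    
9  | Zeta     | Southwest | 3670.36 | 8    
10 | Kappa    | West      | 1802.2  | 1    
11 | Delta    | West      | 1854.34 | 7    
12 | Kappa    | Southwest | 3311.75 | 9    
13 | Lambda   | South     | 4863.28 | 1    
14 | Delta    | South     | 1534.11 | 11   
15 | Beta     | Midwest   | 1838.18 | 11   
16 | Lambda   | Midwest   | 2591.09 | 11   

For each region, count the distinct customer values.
SELECT region, COUNT(DISTINCT customer)
FROM orders
GROUP BY region

Result:
  Midwest: 3 distinct
  South: 5 distinct
  Southwest: 3 distinct
  West: 3 distinct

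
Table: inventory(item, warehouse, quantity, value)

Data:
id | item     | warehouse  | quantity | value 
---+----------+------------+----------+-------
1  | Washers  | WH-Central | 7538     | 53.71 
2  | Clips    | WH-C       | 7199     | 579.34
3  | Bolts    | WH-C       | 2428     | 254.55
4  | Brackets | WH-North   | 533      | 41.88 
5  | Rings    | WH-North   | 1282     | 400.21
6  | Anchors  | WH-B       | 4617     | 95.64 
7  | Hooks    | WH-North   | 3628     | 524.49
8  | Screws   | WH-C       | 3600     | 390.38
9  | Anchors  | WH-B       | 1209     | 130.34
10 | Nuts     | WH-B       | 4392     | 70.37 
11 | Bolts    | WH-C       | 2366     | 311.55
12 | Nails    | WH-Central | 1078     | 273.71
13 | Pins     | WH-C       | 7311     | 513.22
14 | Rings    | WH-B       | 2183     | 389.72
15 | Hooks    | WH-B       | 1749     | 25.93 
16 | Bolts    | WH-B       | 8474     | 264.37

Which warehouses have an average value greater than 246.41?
SELECT warehouse, AVG(value)
FROM inventory
GROUP BY warehouse
HAVING AVG(value) > 246.41

Result:
  WH-C: avg=409.81
  WH-North: avg=322.19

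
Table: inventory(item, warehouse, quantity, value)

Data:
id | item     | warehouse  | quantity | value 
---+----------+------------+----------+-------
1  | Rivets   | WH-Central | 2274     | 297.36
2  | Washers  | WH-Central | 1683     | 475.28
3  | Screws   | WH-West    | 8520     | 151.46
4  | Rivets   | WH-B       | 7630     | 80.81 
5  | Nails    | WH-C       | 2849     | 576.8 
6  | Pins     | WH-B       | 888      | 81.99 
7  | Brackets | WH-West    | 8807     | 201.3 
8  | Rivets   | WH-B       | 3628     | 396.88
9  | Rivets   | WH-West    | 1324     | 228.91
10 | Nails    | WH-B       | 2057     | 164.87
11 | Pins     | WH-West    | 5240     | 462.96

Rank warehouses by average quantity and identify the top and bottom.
SELECT warehouse, AVG(quantity)
FROM inventory
GROUP BY warehouse
ORDER BY AVG(quantity)

All groups:
  WH-Central: 1978.50
  WH-C: 2849.00
  WH-B: 3550.75
  WH-West: 5972.75

Highest: WH-West (5972.75)
Lowest: WH-Central (1978.50)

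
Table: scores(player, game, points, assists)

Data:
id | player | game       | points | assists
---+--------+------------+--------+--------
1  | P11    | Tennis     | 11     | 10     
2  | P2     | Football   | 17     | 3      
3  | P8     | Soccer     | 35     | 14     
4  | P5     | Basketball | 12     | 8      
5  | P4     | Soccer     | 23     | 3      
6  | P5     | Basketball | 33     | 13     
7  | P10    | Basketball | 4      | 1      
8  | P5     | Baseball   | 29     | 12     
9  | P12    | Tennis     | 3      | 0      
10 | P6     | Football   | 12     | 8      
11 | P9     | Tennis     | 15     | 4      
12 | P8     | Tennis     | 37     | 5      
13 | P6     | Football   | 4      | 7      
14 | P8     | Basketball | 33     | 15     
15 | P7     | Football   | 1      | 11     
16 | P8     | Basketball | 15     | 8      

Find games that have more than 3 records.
SELECT game, COUNT(*) as cnt
FROM scores
GROUP BY game
HAVING COUNT(*) > 3

Result:
  Basketball: 5
  Football: 4
  Tennis: 4

Note: HAVING filters groups after aggregation, WHERE filters rows before.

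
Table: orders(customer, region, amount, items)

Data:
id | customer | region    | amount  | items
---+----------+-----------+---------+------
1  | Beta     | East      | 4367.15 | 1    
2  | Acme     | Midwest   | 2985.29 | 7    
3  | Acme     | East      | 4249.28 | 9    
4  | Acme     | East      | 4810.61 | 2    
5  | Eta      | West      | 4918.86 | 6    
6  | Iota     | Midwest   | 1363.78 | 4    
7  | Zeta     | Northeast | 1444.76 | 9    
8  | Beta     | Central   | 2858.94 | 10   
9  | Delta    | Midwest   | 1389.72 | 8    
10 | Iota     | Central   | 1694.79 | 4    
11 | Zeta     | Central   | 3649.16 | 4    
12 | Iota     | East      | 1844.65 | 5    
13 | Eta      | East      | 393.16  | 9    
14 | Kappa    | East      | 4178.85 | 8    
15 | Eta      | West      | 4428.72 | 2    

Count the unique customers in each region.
SELECT region, COUNT(DISTINCT customer)
FROM orders
GROUP BY region

Result:
  Central: 3 distinct
  East: 5 distinct
  Midwest: 3 distinct
  Northeast: 1 distinct
  West: 1 distinct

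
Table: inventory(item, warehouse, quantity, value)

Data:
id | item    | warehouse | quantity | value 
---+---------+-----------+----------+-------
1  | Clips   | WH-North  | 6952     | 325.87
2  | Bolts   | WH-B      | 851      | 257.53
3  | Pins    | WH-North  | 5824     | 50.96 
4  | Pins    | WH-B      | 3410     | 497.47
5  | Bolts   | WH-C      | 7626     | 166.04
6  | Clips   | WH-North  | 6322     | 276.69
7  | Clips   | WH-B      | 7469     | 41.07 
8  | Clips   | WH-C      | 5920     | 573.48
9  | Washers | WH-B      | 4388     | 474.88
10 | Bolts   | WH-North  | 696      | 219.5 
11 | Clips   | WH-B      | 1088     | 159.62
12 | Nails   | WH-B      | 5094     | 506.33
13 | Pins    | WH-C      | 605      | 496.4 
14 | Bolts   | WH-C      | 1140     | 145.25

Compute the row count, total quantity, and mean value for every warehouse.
SELECT warehouse,
       COUNT(*) as cnt,
       SUM(quantity) as total_quantity,
       AVG(value) as avg_value
FROM inventory
GROUP BY warehouse

Result:
  WH-B: 6 records, 22300 total quantity, 322.82 avg value
  WH-C: 4 records, 15291 total quantity, 345.29 avg value
  WH-North: 4 records, 19794 total quantity, 218.26 avg value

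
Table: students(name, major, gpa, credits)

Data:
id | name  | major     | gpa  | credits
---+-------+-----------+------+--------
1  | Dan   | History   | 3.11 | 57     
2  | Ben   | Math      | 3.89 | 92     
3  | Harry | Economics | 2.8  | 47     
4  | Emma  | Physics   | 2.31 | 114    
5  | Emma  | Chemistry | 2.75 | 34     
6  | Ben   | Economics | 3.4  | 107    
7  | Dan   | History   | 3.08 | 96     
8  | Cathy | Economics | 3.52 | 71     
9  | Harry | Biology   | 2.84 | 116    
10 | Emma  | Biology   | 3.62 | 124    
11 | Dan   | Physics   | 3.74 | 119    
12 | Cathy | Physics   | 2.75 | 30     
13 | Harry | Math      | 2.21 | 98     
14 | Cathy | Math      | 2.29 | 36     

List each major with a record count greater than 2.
SELECT major, COUNT(*) as cnt
FROM students
GROUP BY major
HAVING COUNT(*) > 2

Result:
  Economics: 3
  Math: 3
  Physics: 3

Note: HAVING filters groups after aggregation, WHERE filters rows before.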